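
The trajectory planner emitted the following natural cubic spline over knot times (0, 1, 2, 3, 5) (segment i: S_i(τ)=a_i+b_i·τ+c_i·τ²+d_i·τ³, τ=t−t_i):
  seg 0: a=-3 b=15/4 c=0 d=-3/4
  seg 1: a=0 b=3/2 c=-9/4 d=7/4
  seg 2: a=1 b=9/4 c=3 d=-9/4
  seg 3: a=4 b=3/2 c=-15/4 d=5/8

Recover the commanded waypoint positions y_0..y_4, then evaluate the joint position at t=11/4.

y_0=-3 y_1=0 y_2=1 y_3=4 y_4=-3
S(11/4) = 877/256

y_0 = S_0(0) = a_0 = -3
y_1 = S_1(0) = a_1 = 0
y_2 = S_2(0) = a_2 = 1
y_3 = S_3(0) = a_3 = 4
y_4 = S_3(2) = -3
t_q=11/4 is in segment 2 (τ=3/4); S_2(τ)=877/256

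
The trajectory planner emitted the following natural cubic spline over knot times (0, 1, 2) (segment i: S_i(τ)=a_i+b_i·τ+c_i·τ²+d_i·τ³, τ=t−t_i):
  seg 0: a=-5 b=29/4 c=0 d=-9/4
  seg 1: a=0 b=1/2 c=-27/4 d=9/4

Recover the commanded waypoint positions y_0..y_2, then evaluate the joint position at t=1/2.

y_0=-5 y_1=0 y_2=-4
S(1/2) = -53/32

y_0 = S_0(0) = a_0 = -5
y_1 = S_1(0) = a_1 = 0
y_2 = S_1(1) = -4
t_q=1/2 is in segment 0 (τ=1/2); S_0(τ)=-53/32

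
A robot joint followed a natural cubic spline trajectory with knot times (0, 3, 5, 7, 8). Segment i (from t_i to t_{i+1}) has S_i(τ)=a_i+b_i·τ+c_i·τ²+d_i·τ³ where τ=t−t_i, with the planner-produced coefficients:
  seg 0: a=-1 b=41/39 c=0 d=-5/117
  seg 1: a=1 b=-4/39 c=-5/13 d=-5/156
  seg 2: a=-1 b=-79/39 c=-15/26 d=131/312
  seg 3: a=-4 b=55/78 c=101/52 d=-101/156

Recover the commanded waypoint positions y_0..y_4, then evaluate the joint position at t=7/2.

y_0=-1 y_1=1 y_2=-1 y_3=-4 y_4=-2
S(7/2) = 353/416

y_0 = S_0(0) = a_0 = -1
y_1 = S_1(0) = a_1 = 1
y_2 = S_2(0) = a_2 = -1
y_3 = S_3(0) = a_3 = -4
y_4 = S_3(1) = -2
t_q=7/2 is in segment 1 (τ=1/2); S_1(τ)=353/416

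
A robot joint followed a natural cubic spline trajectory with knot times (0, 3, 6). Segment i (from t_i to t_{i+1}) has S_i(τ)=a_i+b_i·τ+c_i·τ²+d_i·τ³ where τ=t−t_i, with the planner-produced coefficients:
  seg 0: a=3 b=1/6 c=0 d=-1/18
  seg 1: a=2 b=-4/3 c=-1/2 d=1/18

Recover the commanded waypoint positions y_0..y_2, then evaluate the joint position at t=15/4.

y_0=3 y_1=2 y_2=-5
S(15/4) = 95/128

y_0 = S_0(0) = a_0 = 3
y_1 = S_1(0) = a_1 = 2
y_2 = S_1(3) = -5
t_q=15/4 is in segment 1 (τ=3/4); S_1(τ)=95/128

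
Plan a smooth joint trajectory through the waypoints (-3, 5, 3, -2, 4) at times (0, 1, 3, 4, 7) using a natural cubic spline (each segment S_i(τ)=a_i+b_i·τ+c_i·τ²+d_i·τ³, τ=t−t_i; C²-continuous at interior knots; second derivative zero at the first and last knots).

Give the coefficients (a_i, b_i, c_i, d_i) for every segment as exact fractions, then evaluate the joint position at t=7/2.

  seg 0: a=-3 b=469/50 c=0 d=-69/50
  seg 1: a=5 b=131/25 c=-207/50 d=51/100
  seg 2: a=3 b=-26/5 c=-27/25 d=32/25
  seg 3: a=-2 b=-88/25 c=69/25 d=-23/75
S(7/2) = 29/100

Δ: Δ0=8, Δ1=-1, Δ2=-5, Δ3=2
row 1: diag=6, rhs=-54; c'=1/3, d'=-9
row 2: denom=6−2·1/3=16/3; d'=(-24−2·-9)/(16/3)=-9/8
row 3: denom=8−1·3/16=125/16; d'=(42−1·-9/8)/(125/16)=138/25
back: M3=138/25
back: M2=-9/8−3/16·138/25=-54/25
back: M1=-9−1/3·-54/25=-207/25
M: M0=0, M1=-207/25, M2=-54/25, M3=138/25, M4=0
seg 0: a=-3, c=M0/2=0, d=(M1−M0)/(6·1)=-69/50, b=Δ0−h0·(2M0+M1)/6=469/50
seg 1: a=5, c=M1/2=-207/50, d=(M2−M1)/(6·2)=51/100, b=Δ1−h1·(2M1+M2)/6=131/25
seg 2: a=3, c=M2/2=-27/25, d=(M3−M2)/(6·1)=32/25, b=Δ2−h2·(2M2+M3)/6=-26/5
seg 3: a=-2, c=M3/2=69/25, d=(M4−M3)/(6·3)=-23/75, b=Δ3−h3·(2M3+M4)/6=-88/25
t_q=7/2 → seg 2, τ=1/2; S=3+-26/5·τ+-27/25·τ²+32/25·τ³=29/100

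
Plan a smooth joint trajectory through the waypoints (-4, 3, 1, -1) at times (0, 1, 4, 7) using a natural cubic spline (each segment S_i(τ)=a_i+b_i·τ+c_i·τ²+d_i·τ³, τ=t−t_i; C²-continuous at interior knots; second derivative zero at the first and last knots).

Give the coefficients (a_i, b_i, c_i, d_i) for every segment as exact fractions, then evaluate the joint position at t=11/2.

  seg 0: a=-4 b=701/87 c=0 d=-92/87
  seg 1: a=3 b=425/87 c=-92/29 d=115/261
  seg 2: a=1 b=-196/87 c=23/29 d=-23/261
S(11/2) = -207/232

Δ: Δ0=7, Δ1=-2/3, Δ2=-2/3
row 1: diag=8, rhs=-46; c'=3/8, d'=-23/4
row 2: denom=12−3·3/8=87/8; d'=(0−3·-23/4)/(87/8)=46/29
back: M2=46/29
back: M1=-23/4−3/8·46/29=-184/29
M: M0=0, M1=-184/29, M2=46/29, M3=0
seg 0: a=-4, c=M0/2=0, d=(M1−M0)/(6·1)=-92/87, b=Δ0−h0·(2M0+M1)/6=701/87
seg 1: a=3, c=M1/2=-92/29, d=(M2−M1)/(6·3)=115/261, b=Δ1−h1·(2M1+M2)/6=425/87
seg 2: a=1, c=M2/2=23/29, d=(M3−M2)/(6·3)=-23/261, b=Δ2−h2·(2M2+M3)/6=-196/87
t_q=11/2 → seg 2, τ=3/2; S=1+-196/87·τ+23/29·τ²+-23/261·τ³=-207/232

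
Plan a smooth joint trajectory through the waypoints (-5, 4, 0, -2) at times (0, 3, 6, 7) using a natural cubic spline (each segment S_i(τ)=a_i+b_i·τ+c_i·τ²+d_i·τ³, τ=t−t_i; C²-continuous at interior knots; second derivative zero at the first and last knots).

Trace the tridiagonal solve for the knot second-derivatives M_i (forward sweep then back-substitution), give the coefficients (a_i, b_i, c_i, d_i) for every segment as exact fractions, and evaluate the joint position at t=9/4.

Δ: Δ0=3, Δ1=-4/3, Δ2=-2
row 1: diag=12, rhs=-26; c'=1/4, d'=-13/6
row 2: denom=8−3·1/4=29/4; d'=(-4−3·-13/6)/(29/4)=10/29
back: M2=10/29
back: M1=-13/6−1/4·10/29=-196/87
M: M0=0, M1=-196/87, M2=10/29, M3=0
seg 0: a=-5, c=M0/2=0, d=(M1−M0)/(6·3)=-98/783, b=Δ0−h0·(2M0+M1)/6=359/87
seg 1: a=4, c=M1/2=-98/87, d=(M2−M1)/(6·3)=113/783, b=Δ1−h1·(2M1+M2)/6=65/87
seg 2: a=0, c=M2/2=5/29, d=(M3−M2)/(6·1)=-5/87, b=Δ2−h2·(2M2+M3)/6=-184/87
t_q=9/4 → seg 0, τ=9/4; S=-5+359/87·τ+0·τ²+-98/783·τ³=2653/928

  seg 0: a=-5 b=359/87 c=0 d=-98/783
  seg 1: a=4 b=65/87 c=-98/87 d=113/783
  seg 2: a=0 b=-184/87 c=5/29 d=-5/87
S(9/4) = 2653/928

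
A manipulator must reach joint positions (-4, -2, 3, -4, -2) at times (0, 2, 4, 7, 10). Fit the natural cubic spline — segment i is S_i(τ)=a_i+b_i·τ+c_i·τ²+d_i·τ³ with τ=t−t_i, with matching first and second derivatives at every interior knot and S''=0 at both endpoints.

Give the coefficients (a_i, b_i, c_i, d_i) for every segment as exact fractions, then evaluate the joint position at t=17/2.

Δ: Δ0=1, Δ1=5/2, Δ2=-7/3, Δ3=2/3
row 1: diag=8, rhs=9; c'=1/4, d'=9/8
row 2: denom=10−2·1/4=19/2; d'=(-29−2·9/8)/(19/2)=-125/38
row 3: denom=12−3·6/19=210/19; d'=(18−3·-125/38)/(210/19)=353/140
back: M3=353/140
back: M2=-125/38−6/19·353/140=-143/35
back: M1=9/8−1/4·-143/35=601/280
M: M0=0, M1=601/280, M2=-143/35, M3=353/140, M4=0
seg 0: a=-4, c=M0/2=0, d=(M1−M0)/(6·2)=601/3360, b=Δ0−h0·(2M0+M1)/6=239/840
seg 1: a=-2, c=M1/2=601/560, d=(M2−M1)/(6·2)=-349/672, b=Δ1−h1·(2M1+M2)/6=1021/420
seg 2: a=3, c=M2/2=-143/70, d=(M3−M2)/(6·3)=185/504, b=Δ2−h2·(2M2+M3)/6=59/120
seg 3: a=-4, c=M3/2=353/280, d=(M4−M3)/(6·3)=-353/2520, b=Δ3−h3·(2M3+M4)/6=-779/420
t_q=17/2 → seg 3, τ=3/2; S=-4+-779/420·τ+353/280·τ²+-353/2520·τ³=-9897/2240

  seg 0: a=-4 b=239/840 c=0 d=601/3360
  seg 1: a=-2 b=1021/420 c=601/560 d=-349/672
  seg 2: a=3 b=59/120 c=-143/70 d=185/504
  seg 3: a=-4 b=-779/420 c=353/280 d=-353/2520
S(17/2) = -9897/2240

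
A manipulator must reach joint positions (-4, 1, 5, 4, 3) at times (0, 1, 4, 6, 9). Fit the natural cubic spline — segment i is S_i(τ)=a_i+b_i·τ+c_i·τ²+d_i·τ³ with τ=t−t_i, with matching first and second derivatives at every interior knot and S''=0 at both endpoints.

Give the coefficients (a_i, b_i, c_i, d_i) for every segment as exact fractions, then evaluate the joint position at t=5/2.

Δ: Δ0=5, Δ1=4/3, Δ2=-1/2, Δ3=-1/3
row 1: diag=8, rhs=-22; c'=3/8, d'=-11/4
row 2: denom=10−3·3/8=71/8; d'=(-11−3·-11/4)/(71/8)=-22/71
row 3: denom=10−2·16/71=678/71; d'=(1−2·-22/71)/(678/71)=115/678
back: M3=115/678
back: M2=-22/71−16/71·115/678=-118/339
back: M1=-11/4−3/8·-118/339=-296/113
M: M0=0, M1=-296/113, M2=-118/339, M3=115/678, M4=0
seg 0: a=-4, c=M0/2=0, d=(M1−M0)/(6·1)=-148/339, b=Δ0−h0·(2M0+M1)/6=1843/339
seg 1: a=1, c=M1/2=-148/113, d=(M2−M1)/(6·3)=385/3051, b=Δ1−h1·(2M1+M2)/6=1399/339
seg 2: a=5, c=M2/2=-59/339, d=(M3−M2)/(6·2)=39/904, b=Δ2−h2·(2M2+M3)/6=-110/339
seg 3: a=4, c=M3/2=115/1356, d=(M4−M3)/(6·3)=-115/12204, b=Δ3−h3·(2M3+M4)/6=-341/678
t_q=5/2 → seg 1, τ=3/2; S=1+1399/339·τ+-148/113·τ²+385/3051·τ³=4221/904

  seg 0: a=-4 b=1843/339 c=0 d=-148/339
  seg 1: a=1 b=1399/339 c=-148/113 d=385/3051
  seg 2: a=5 b=-110/339 c=-59/339 d=39/904
  seg 3: a=4 b=-341/678 c=115/1356 d=-115/12204
S(5/2) = 4221/904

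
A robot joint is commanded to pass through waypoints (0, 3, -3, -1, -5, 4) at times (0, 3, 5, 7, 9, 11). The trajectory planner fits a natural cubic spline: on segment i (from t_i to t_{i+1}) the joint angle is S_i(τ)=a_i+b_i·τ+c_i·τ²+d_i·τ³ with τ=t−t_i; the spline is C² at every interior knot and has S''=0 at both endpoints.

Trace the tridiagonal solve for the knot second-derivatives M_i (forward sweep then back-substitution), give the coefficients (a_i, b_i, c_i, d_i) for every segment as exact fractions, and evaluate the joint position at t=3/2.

  seg 0: a=0 b=575/212 c=0 d=-121/636
  seg 1: a=3 b=-257/106 c=-363/212 d=151/212
  seg 2: a=-3 b=-77/106 c=543/212 d=-45/53
  seg 3: a=-1 b=-71/106 c=-537/212 d=99/106
  seg 4: a=-5 b=43/106 c=651/212 d=-217/424
S(3/2) = 5811/1696

Δ: Δ0=1, Δ1=-3, Δ2=1, Δ3=-2, Δ4=9/2
row 1: diag=10, rhs=-24; c'=1/5, d'=-12/5
row 2: denom=8−2·1/5=38/5; d'=(24−2·-12/5)/(38/5)=72/19
row 3: denom=8−2·5/19=142/19; d'=(-18−2·72/19)/(142/19)=-243/71
row 4: denom=8−2·19/71=530/71; d'=(39−2·-243/71)/(530/71)=651/106
back: M4=651/106
back: M3=-243/71−19/71·651/106=-537/106
back: M2=72/19−5/19·-537/106=543/106
back: M1=-12/5−1/5·543/106=-363/106
M: M0=0, M1=-363/106, M2=543/106, M3=-537/106, M4=651/106, M5=0
seg 0: a=0, c=M0/2=0, d=(M1−M0)/(6·3)=-121/636, b=Δ0−h0·(2M0+M1)/6=575/212
seg 1: a=3, c=M1/2=-363/212, d=(M2−M1)/(6·2)=151/212, b=Δ1−h1·(2M1+M2)/6=-257/106
seg 2: a=-3, c=M2/2=543/212, d=(M3−M2)/(6·2)=-45/53, b=Δ2−h2·(2M2+M3)/6=-77/106
seg 3: a=-1, c=M3/2=-537/212, d=(M4−M3)/(6·2)=99/106, b=Δ3−h3·(2M3+M4)/6=-71/106
seg 4: a=-5, c=M4/2=651/212, d=(M5−M4)/(6·2)=-217/424, b=Δ4−h4·(2M4+M5)/6=43/106
t_q=3/2 → seg 0, τ=3/2; S=0+575/212·τ+0·τ²+-121/636·τ³=5811/1696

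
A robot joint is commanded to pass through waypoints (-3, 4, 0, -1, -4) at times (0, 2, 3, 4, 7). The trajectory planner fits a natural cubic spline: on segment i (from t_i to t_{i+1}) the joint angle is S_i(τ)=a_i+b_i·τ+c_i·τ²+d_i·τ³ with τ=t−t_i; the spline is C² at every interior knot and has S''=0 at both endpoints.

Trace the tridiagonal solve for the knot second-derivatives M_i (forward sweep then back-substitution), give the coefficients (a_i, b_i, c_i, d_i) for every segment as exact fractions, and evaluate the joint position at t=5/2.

Δ: Δ0=7/2, Δ1=-4, Δ2=-1, Δ3=-1
row 1: diag=6, rhs=-45; c'=1/6, d'=-15/2
row 2: denom=4−1·1/6=23/6; d'=(18−1·-15/2)/(23/6)=153/23
row 3: denom=8−1·6/23=178/23; d'=(0−1·153/23)/(178/23)=-153/178
back: M3=-153/178
back: M2=153/23−6/23·-153/178=612/89
back: M1=-15/2−1/6·612/89=-1539/178
M: M0=0, M1=-1539/178, M2=612/89, M3=-153/178, M4=0
seg 0: a=-3, c=M0/2=0, d=(M1−M0)/(6·2)=-513/712, b=Δ0−h0·(2M0+M1)/6=568/89
seg 1: a=4, c=M1/2=-1539/356, d=(M2−M1)/(6·1)=921/356, b=Δ1−h1·(2M1+M2)/6=-403/178
seg 2: a=0, c=M2/2=306/89, d=(M3−M2)/(6·1)=-459/356, b=Δ2−h2·(2M2+M3)/6=-1121/356
seg 3: a=-1, c=M3/2=-153/356, d=(M4−M3)/(6·3)=17/356, b=Δ3−h3·(2M3+M4)/6=-25/178
t_q=5/2 → seg 1, τ=1/2; S=4+-403/178·τ+-1539/356·τ²+921/356·τ³=6011/2848

  seg 0: a=-3 b=568/89 c=0 d=-513/712
  seg 1: a=4 b=-403/178 c=-1539/356 d=921/356
  seg 2: a=0 b=-1121/356 c=306/89 d=-459/356
  seg 3: a=-1 b=-25/178 c=-153/356 d=17/356
S(5/2) = 6011/2848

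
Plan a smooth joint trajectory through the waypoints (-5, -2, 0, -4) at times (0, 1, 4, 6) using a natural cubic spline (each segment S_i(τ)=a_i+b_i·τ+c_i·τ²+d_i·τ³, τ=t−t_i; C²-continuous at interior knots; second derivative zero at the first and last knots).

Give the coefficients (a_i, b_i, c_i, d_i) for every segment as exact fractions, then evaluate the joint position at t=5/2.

Δ: Δ0=3, Δ1=2/3, Δ2=-2
row 1: diag=8, rhs=-14; c'=3/8, d'=-7/4
row 2: denom=10−3·3/8=71/8; d'=(-16−3·-7/4)/(71/8)=-86/71
back: M2=-86/71
back: M1=-7/4−3/8·-86/71=-92/71
M: M0=0, M1=-92/71, M2=-86/71, M3=0
seg 0: a=-5, c=M0/2=0, d=(M1−M0)/(6·1)=-46/213, b=Δ0−h0·(2M0+M1)/6=685/213
seg 1: a=-2, c=M1/2=-46/71, d=(M2−M1)/(6·3)=1/213, b=Δ1−h1·(2M1+M2)/6=547/213
seg 2: a=0, c=M2/2=-43/71, d=(M3−M2)/(6·2)=43/426, b=Δ2−h2·(2M2+M3)/6=-254/213
t_q=5/2 → seg 1, τ=3/2; S=-2+547/213·τ+-46/71·τ²+1/213·τ³=233/568

  seg 0: a=-5 b=685/213 c=0 d=-46/213
  seg 1: a=-2 b=547/213 c=-46/71 d=1/213
  seg 2: a=0 b=-254/213 c=-43/71 d=43/426
S(5/2) = 233/568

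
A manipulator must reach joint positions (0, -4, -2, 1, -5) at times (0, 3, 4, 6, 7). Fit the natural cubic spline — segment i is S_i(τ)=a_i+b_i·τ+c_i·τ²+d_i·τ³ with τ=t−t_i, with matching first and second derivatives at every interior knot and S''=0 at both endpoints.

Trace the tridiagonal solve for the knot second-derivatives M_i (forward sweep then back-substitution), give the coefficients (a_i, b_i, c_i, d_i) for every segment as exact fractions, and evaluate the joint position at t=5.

  seg 0: a=0 b=-926/375 c=0 d=142/1125
  seg 1: a=-4 b=352/375 c=142/125 d=-28/375
  seg 2: a=-2 b=224/75 c=114/125 d=-2483/3000
  seg 3: a=1 b=-2473/750 c=-2027/500 d=2027/1500
S(5) = 1071/1000

Δ: Δ0=-4/3, Δ1=2, Δ2=3/2, Δ3=-6
row 1: diag=8, rhs=20; c'=1/8, d'=5/2
row 2: denom=6−1·1/8=47/8; d'=(-3−1·5/2)/(47/8)=-44/47
row 3: denom=6−2·16/47=250/47; d'=(-45−2·-44/47)/(250/47)=-2027/250
back: M3=-2027/250
back: M2=-44/47−16/47·-2027/250=228/125
back: M1=5/2−1/8·228/125=284/125
M: M0=0, M1=284/125, M2=228/125, M3=-2027/250, M4=0
seg 0: a=0, c=M0/2=0, d=(M1−M0)/(6·3)=142/1125, b=Δ0−h0·(2M0+M1)/6=-926/375
seg 1: a=-4, c=M1/2=142/125, d=(M2−M1)/(6·1)=-28/375, b=Δ1−h1·(2M1+M2)/6=352/375
seg 2: a=-2, c=M2/2=114/125, d=(M3−M2)/(6·2)=-2483/3000, b=Δ2−h2·(2M2+M3)/6=224/75
seg 3: a=1, c=M3/2=-2027/500, d=(M4−M3)/(6·1)=2027/1500, b=Δ3−h3·(2M3+M4)/6=-2473/750
t_q=5 → seg 2, τ=1; S=-2+224/75·τ+114/125·τ²+-2483/3000·τ³=1071/1000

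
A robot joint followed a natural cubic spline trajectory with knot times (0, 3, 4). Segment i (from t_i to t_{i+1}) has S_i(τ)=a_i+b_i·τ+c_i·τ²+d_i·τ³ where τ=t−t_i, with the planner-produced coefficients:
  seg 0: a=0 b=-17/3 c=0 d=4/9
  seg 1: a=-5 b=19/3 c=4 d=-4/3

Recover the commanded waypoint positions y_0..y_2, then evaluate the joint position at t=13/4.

y_0 = S_0(0) = a_0 = 0
y_1 = S_1(0) = a_1 = -5
y_2 = S_1(1) = 4
t_q=13/4 is in segment 1 (τ=1/4); S_1(τ)=-51/16

y_0=0 y_1=-5 y_2=4
S(13/4) = -51/16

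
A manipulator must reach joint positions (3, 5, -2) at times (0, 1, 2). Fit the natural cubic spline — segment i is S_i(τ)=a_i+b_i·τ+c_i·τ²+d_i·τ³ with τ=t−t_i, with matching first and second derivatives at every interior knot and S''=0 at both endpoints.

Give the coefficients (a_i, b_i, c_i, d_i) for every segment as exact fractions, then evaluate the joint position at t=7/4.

  seg 0: a=3 b=17/4 c=0 d=-9/4
  seg 1: a=5 b=-5/2 c=-27/4 d=9/4
S(7/4) = 71/256

Δ: Δ0=2, Δ1=-7
row 1: diag=4, rhs=-54; c'=1/4, d'=-27/2
back: M1=-27/2
M: M0=0, M1=-27/2, M2=0
seg 0: a=3, c=M0/2=0, d=(M1−M0)/(6·1)=-9/4, b=Δ0−h0·(2M0+M1)/6=17/4
seg 1: a=5, c=M1/2=-27/4, d=(M2−M1)/(6·1)=9/4, b=Δ1−h1·(2M1+M2)/6=-5/2
t_q=7/4 → seg 1, τ=3/4; S=5+-5/2·τ+-27/4·τ²+9/4·τ³=71/256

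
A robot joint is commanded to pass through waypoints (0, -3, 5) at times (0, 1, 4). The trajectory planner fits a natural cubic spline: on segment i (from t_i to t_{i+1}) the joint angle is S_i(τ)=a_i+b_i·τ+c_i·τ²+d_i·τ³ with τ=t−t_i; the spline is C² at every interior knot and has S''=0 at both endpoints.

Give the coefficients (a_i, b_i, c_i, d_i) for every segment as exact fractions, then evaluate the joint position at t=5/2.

  seg 0: a=0 b=-89/24 c=0 d=17/24
  seg 1: a=-3 b=-19/12 c=17/8 d=-17/72
S(5/2) = -89/64

Δ: Δ0=-3, Δ1=8/3
row 1: diag=8, rhs=34; c'=3/8, d'=17/4
back: M1=17/4
M: M0=0, M1=17/4, M2=0
seg 0: a=0, c=M0/2=0, d=(M1−M0)/(6·1)=17/24, b=Δ0−h0·(2M0+M1)/6=-89/24
seg 1: a=-3, c=M1/2=17/8, d=(M2−M1)/(6·3)=-17/72, b=Δ1−h1·(2M1+M2)/6=-19/12
t_q=5/2 → seg 1, τ=3/2; S=-3+-19/12·τ+17/8·τ²+-17/72·τ³=-89/64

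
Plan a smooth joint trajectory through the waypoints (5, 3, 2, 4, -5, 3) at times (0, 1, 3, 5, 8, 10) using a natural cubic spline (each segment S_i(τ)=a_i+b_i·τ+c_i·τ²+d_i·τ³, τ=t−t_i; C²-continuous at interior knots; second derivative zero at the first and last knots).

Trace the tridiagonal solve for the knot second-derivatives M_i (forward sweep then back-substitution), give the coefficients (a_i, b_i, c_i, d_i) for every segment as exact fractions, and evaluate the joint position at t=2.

Δ: Δ0=-2, Δ1=-1/2, Δ2=1, Δ3=-3, Δ4=4
row 1: diag=6, rhs=9; c'=1/3, d'=3/2
row 2: denom=8−2·1/3=22/3; d'=(9−2·3/2)/(22/3)=9/11
row 3: denom=10−2·3/11=104/11; d'=(-24−2·9/11)/(104/11)=-141/52
row 4: denom=10−3·33/104=941/104; d'=(42−3·-141/52)/(941/104)=5214/941
back: M4=5214/941
back: M3=-141/52−33/104·5214/941=-4206/941
back: M2=9/11−3/11·-4206/941=1917/941
back: M1=3/2−1/3·1917/941=1545/1882
M: M0=0, M1=1545/1882, M2=1917/941, M3=-4206/941, M4=5214/941, M5=0
seg 0: a=5, c=M0/2=0, d=(M1−M0)/(6·1)=515/3764, b=Δ0−h0·(2M0+M1)/6=-8043/3764
seg 1: a=3, c=M1/2=1545/3764, d=(M2−M1)/(6·2)=763/7528, b=Δ1−h1·(2M1+M2)/6=-3249/1882
seg 2: a=2, c=M2/2=1917/1882, d=(M3−M2)/(6·2)=-2041/3764, b=Δ2−h2·(2M2+M3)/6=1065/941
seg 3: a=4, c=M3/2=-2103/941, d=(M4−M3)/(6·3)=1570/2823, b=Δ3−h3·(2M3+M4)/6=-1224/941
seg 4: a=-5, c=M4/2=2607/941, d=(M5−M4)/(6·2)=-869/1882, b=Δ4−h4·(2M4+M5)/6=288/941
t_q=2 → seg 1, τ=1; S=3+-3249/1882·τ+1545/3764·τ²+763/7528·τ³=13441/7528

  seg 0: a=5 b=-8043/3764 c=0 d=515/3764
  seg 1: a=3 b=-3249/1882 c=1545/3764 d=763/7528
  seg 2: a=2 b=1065/941 c=1917/1882 d=-2041/3764
  seg 3: a=4 b=-1224/941 c=-2103/941 d=1570/2823
  seg 4: a=-5 b=288/941 c=2607/941 d=-869/1882
S(2) = 13441/7528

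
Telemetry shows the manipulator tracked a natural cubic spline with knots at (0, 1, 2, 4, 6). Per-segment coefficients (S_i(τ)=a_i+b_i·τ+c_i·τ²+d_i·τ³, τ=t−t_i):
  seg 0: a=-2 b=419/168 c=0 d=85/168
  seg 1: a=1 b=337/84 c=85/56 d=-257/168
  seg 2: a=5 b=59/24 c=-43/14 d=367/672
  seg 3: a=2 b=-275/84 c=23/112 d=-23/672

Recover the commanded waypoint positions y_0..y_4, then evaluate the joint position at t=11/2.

y_0 = S_0(0) = a_0 = -2
y_1 = S_1(0) = a_1 = 1
y_2 = S_2(0) = a_2 = 5
y_3 = S_3(0) = a_3 = 2
y_4 = S_3(2) = -4
t_q=11/2 is in segment 3 (τ=3/2); S_3(τ)=-4595/1792

y_0=-2 y_1=1 y_2=5 y_3=2 y_4=-4
S(11/2) = -4595/1792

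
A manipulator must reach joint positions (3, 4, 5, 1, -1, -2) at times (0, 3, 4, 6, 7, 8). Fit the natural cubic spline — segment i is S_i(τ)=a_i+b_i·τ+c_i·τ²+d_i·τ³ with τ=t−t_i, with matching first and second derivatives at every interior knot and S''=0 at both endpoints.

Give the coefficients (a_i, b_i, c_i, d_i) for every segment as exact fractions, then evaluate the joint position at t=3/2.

Δ: Δ0=1/3, Δ1=1, Δ2=-2, Δ3=-2, Δ4=-1
row 1: diag=8, rhs=4; c'=1/8, d'=1/2
row 2: denom=6−1·1/8=47/8; d'=(-18−1·1/2)/(47/8)=-148/47
row 3: denom=6−2·16/47=250/47; d'=(0−2·-148/47)/(250/47)=148/125
row 4: denom=4−1·47/250=953/250; d'=(6−1·148/125)/(953/250)=1204/953
back: M4=1204/953
back: M3=148/125−47/250·1204/953=902/953
back: M2=-148/47−16/47·902/953=-3308/953
back: M1=1/2−1/8·-3308/953=890/953
M: M0=0, M1=890/953, M2=-3308/953, M3=902/953, M4=1204/953, M5=0
seg 0: a=3, c=M0/2=0, d=(M1−M0)/(6·3)=445/8577, b=Δ0−h0·(2M0+M1)/6=-382/2859
seg 1: a=4, c=M1/2=445/953, d=(M2−M1)/(6·1)=-2099/2859, b=Δ1−h1·(2M1+M2)/6=3623/2859
seg 2: a=5, c=M2/2=-1654/953, d=(M3−M2)/(6·2)=2105/5718, b=Δ2−h2·(2M2+M3)/6=-4/2859
seg 3: a=1, c=M3/2=451/953, d=(M4−M3)/(6·1)=151/2859, b=Δ3−h3·(2M3+M4)/6=-7222/2859
seg 4: a=-1, c=M4/2=602/953, d=(M5−M4)/(6·1)=-602/2859, b=Δ4−h4·(2M4+M5)/6=-4063/2859
t_q=3/2 → seg 0, τ=3/2; S=3+-382/2859·τ+0·τ²+445/8577·τ³=22679/7624

  seg 0: a=3 b=-382/2859 c=0 d=445/8577
  seg 1: a=4 b=3623/2859 c=445/953 d=-2099/2859
  seg 2: a=5 b=-4/2859 c=-1654/953 d=2105/5718
  seg 3: a=1 b=-7222/2859 c=451/953 d=151/2859
  seg 4: a=-1 b=-4063/2859 c=602/953 d=-602/2859
S(3/2) = 22679/7624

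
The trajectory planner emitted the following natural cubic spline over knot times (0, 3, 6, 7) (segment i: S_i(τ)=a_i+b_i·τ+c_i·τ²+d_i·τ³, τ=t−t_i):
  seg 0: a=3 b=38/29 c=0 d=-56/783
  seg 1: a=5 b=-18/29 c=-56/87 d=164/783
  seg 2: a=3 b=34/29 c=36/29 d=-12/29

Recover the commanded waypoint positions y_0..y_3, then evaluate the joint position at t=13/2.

y_0 = S_0(0) = a_0 = 3
y_1 = S_1(0) = a_1 = 5
y_2 = S_2(0) = a_2 = 3
y_3 = S_2(1) = 5
t_q=13/2 is in segment 2 (τ=1/2); S_2(τ)=223/58

y_0=3 y_1=5 y_2=3 y_3=5
S(13/2) = 223/58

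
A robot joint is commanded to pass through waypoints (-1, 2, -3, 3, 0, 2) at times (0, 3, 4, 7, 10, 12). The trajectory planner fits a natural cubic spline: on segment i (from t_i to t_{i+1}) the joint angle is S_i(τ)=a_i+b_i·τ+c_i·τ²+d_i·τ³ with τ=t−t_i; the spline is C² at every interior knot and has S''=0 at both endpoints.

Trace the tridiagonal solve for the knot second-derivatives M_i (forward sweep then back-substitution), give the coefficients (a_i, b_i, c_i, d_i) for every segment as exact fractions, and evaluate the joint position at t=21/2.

  seg 0: a=-1 b=2588/697 c=0 d=-1891/6273
  seg 1: a=2 b=-3085/697 c=-1891/697 d=1491/697
  seg 2: a=-3 b=-2394/697 c=2582/697 d=-3958/6273
  seg 3: a=3 b=72/41 c=-1376/697 d=2207/6273
  seg 4: a=0 b=-411/697 c=831/697 d=-277/1394
S(21/2) = -241/11152

Δ: Δ0=1, Δ1=-5, Δ2=2, Δ3=-1, Δ4=1
row 1: diag=8, rhs=-36; c'=1/8, d'=-9/2
row 2: denom=8−1·1/8=63/8; d'=(42−1·-9/2)/(63/8)=124/21
row 3: denom=12−3·8/21=76/7; d'=(-18−3·124/21)/(76/7)=-125/38
row 4: denom=10−3·21/76=697/76; d'=(12−3·-125/38)/(697/76)=1662/697
back: M4=1662/697
back: M3=-125/38−21/76·1662/697=-2752/697
back: M2=124/21−8/21·-2752/697=5164/697
back: M1=-9/2−1/8·5164/697=-3782/697
M: M0=0, M1=-3782/697, M2=5164/697, M3=-2752/697, M4=1662/697, M5=0
seg 0: a=-1, c=M0/2=0, d=(M1−M0)/(6·3)=-1891/6273, b=Δ0−h0·(2M0+M1)/6=2588/697
seg 1: a=2, c=M1/2=-1891/697, d=(M2−M1)/(6·1)=1491/697, b=Δ1−h1·(2M1+M2)/6=-3085/697
seg 2: a=-3, c=M2/2=2582/697, d=(M3−M2)/(6·3)=-3958/6273, b=Δ2−h2·(2M2+M3)/6=-2394/697
seg 3: a=3, c=M3/2=-1376/697, d=(M4−M3)/(6·3)=2207/6273, b=Δ3−h3·(2M3+M4)/6=72/41
seg 4: a=0, c=M4/2=831/697, d=(M5−M4)/(6·2)=-277/1394, b=Δ4−h4·(2M4+M5)/6=-411/697
t_q=21/2 → seg 4, τ=1/2; S=0+-411/697·τ+831/697·τ²+-277/1394·τ³=-241/11152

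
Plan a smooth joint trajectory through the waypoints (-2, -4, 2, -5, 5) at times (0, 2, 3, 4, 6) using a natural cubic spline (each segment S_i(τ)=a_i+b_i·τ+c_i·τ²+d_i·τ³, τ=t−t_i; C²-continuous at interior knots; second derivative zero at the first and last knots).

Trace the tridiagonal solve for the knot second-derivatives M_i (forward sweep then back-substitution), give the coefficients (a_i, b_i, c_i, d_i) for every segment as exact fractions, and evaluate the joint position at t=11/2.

  seg 0: a=-2 b=-317/66 c=0 d=251/264
  seg 1: a=-4 b=218/33 c=251/44 d=-833/132
  seg 2: a=2 b=-11/12 c=-291/22 d=943/132
  seg 3: a=-5 b=-196/33 c=361/44 d=-361/264
S(11/2) = -45/704

Δ: Δ0=-1, Δ1=6, Δ2=-7, Δ3=5
row 1: diag=6, rhs=42; c'=1/6, d'=7
row 2: denom=4−1·1/6=23/6; d'=(-78−1·7)/(23/6)=-510/23
row 3: denom=6−1·6/23=132/23; d'=(72−1·-510/23)/(132/23)=361/22
back: M3=361/22
back: M2=-510/23−6/23·361/22=-291/11
back: M1=7−1/6·-291/11=251/22
M: M0=0, M1=251/22, M2=-291/11, M3=361/22, M4=0
seg 0: a=-2, c=M0/2=0, d=(M1−M0)/(6·2)=251/264, b=Δ0−h0·(2M0+M1)/6=-317/66
seg 1: a=-4, c=M1/2=251/44, d=(M2−M1)/(6·1)=-833/132, b=Δ1−h1·(2M1+M2)/6=218/33
seg 2: a=2, c=M2/2=-291/22, d=(M3−M2)/(6·1)=943/132, b=Δ2−h2·(2M2+M3)/6=-11/12
seg 3: a=-5, c=M3/2=361/44, d=(M4−M3)/(6·2)=-361/264, b=Δ3−h3·(2M3+M4)/6=-196/33
t_q=11/2 → seg 3, τ=3/2; S=-5+-196/33·τ+361/44·τ²+-361/264·τ³=-45/704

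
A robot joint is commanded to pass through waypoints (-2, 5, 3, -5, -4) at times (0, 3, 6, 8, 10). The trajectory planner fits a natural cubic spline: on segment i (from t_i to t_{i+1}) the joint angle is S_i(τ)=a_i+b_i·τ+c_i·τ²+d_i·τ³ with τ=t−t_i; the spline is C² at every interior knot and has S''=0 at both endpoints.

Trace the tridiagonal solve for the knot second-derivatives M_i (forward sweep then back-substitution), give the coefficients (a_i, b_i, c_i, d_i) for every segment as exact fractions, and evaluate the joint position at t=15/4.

Δ: Δ0=7/3, Δ1=-2/3, Δ2=-4, Δ3=1/2
row 1: diag=12, rhs=-18; c'=1/4, d'=-3/2
row 2: denom=10−3·1/4=37/4; d'=(-20−3·-3/2)/(37/4)=-62/37
row 3: denom=8−2·8/37=280/37; d'=(27−2·-62/37)/(280/37)=1123/280
back: M3=1123/280
back: M2=-62/37−8/37·1123/280=-89/35
back: M1=-3/2−1/4·-89/35=-121/140
M: M0=0, M1=-121/140, M2=-89/35, M3=1123/280, M4=0
seg 0: a=-2, c=M0/2=0, d=(M1−M0)/(6·3)=-121/2520, b=Δ0−h0·(2M0+M1)/6=2323/840
seg 1: a=5, c=M1/2=-121/280, d=(M2−M1)/(6·3)=-47/504, b=Δ1−h1·(2M1+M2)/6=617/420
seg 2: a=3, c=M2/2=-89/70, d=(M3−M2)/(6·2)=367/672, b=Δ2−h2·(2M2+M3)/6=-437/120
seg 3: a=-5, c=M3/2=1123/560, d=(M4−M3)/(6·2)=-1123/3360, b=Δ3−h3·(2M3+M4)/6=-913/420
t_q=15/4 → seg 1, τ=3/4; S=5+617/420·τ+-121/280·τ²+-47/504·τ³=104283/17920

  seg 0: a=-2 b=2323/840 c=0 d=-121/2520
  seg 1: a=5 b=617/420 c=-121/280 d=-47/504
  seg 2: a=3 b=-437/120 c=-89/70 d=367/672
  seg 3: a=-5 b=-913/420 c=1123/560 d=-1123/3360
S(15/4) = 104283/17920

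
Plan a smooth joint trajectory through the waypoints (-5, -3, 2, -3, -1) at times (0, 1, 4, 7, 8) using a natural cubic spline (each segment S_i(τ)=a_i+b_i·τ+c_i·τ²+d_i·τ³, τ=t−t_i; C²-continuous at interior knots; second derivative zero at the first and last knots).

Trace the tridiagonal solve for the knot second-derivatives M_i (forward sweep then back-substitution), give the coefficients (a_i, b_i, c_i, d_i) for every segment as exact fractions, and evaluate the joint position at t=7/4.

Δ: Δ0=2, Δ1=5/3, Δ2=-5/3, Δ3=2
row 1: diag=8, rhs=-2; c'=3/8, d'=-1/4
row 2: denom=12−3·3/8=87/8; d'=(-20−3·-1/4)/(87/8)=-154/87
row 3: denom=8−3·8/29=208/29; d'=(22−3·-154/87)/(208/29)=99/26
back: M3=99/26
back: M2=-154/87−8/29·99/26=-110/39
back: M1=-1/4−3/8·-110/39=21/26
M: M0=0, M1=21/26, M2=-110/39, M3=99/26, M4=0
seg 0: a=-5, c=M0/2=0, d=(M1−M0)/(6·1)=7/52, b=Δ0−h0·(2M0+M1)/6=97/52
seg 1: a=-3, c=M1/2=21/52, d=(M2−M1)/(6·3)=-283/1404, b=Δ1−h1·(2M1+M2)/6=59/26
seg 2: a=2, c=M2/2=-55/39, d=(M3−M2)/(6·3)=517/1404, b=Δ2−h2·(2M2+M3)/6=-3/4
seg 3: a=-3, c=M3/2=99/52, d=(M4−M3)/(6·1)=-33/52, b=Δ3−h3·(2M3+M4)/6=19/26
t_q=7/4 → seg 1, τ=3/4; S=-3+59/26·τ+21/52·τ²+-283/1404·τ³=-3847/3328

  seg 0: a=-5 b=97/52 c=0 d=7/52
  seg 1: a=-3 b=59/26 c=21/52 d=-283/1404
  seg 2: a=2 b=-3/4 c=-55/39 d=517/1404
  seg 3: a=-3 b=19/26 c=99/52 d=-33/52
S(7/4) = -3847/3328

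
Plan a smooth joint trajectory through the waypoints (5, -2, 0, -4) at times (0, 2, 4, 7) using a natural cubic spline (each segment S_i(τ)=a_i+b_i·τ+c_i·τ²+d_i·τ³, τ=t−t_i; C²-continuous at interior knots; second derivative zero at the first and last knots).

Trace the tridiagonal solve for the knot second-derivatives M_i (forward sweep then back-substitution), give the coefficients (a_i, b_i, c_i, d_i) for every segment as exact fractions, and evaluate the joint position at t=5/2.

Δ: Δ0=-7/2, Δ1=1, Δ2=-4/3
row 1: diag=8, rhs=27; c'=1/4, d'=27/8
row 2: denom=10−2·1/4=19/2; d'=(-14−2·27/8)/(19/2)=-83/38
back: M2=-83/38
back: M1=27/8−1/4·-83/38=149/38
M: M0=0, M1=149/38, M2=-83/38, M3=0
seg 0: a=5, c=M0/2=0, d=(M1−M0)/(6·2)=149/456, b=Δ0−h0·(2M0+M1)/6=-274/57
seg 1: a=-2, c=M1/2=149/76, d=(M2−M1)/(6·2)=-29/57, b=Δ1−h1·(2M1+M2)/6=-101/114
seg 2: a=0, c=M2/2=-83/76, d=(M3−M2)/(6·3)=83/684, b=Δ2−h2·(2M2+M3)/6=97/114
t_q=5/2 → seg 1, τ=1/2; S=-2+-101/114·τ+149/76·τ²+-29/57·τ³=-613/304

  seg 0: a=5 b=-274/57 c=0 d=149/456
  seg 1: a=-2 b=-101/114 c=149/76 d=-29/57
  seg 2: a=0 b=97/114 c=-83/76 d=83/684
S(5/2) = -613/304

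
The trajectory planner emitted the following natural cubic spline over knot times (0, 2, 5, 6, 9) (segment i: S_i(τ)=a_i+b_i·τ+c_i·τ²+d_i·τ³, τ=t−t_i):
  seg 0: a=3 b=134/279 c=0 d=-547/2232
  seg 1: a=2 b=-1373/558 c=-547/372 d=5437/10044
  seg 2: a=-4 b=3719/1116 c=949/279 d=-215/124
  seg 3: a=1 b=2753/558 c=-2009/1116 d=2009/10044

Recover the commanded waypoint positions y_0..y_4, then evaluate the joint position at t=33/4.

y_0=3 y_1=2 y_2=-4 y_3=1 y_4=5
S(33/4) = 41789/7936

y_0 = S_0(0) = a_0 = 3
y_1 = S_1(0) = a_1 = 2
y_2 = S_2(0) = a_2 = -4
y_3 = S_3(0) = a_3 = 1
y_4 = S_3(3) = 5
t_q=33/4 is in segment 3 (τ=9/4); S_3(τ)=41789/7936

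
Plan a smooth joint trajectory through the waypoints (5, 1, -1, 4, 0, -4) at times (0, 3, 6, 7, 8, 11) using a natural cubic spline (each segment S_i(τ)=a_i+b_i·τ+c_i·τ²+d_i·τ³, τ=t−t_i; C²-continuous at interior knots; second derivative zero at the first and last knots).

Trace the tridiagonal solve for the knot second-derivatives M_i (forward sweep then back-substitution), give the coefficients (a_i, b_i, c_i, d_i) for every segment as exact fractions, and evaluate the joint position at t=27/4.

Δ: Δ0=-4/3, Δ1=-2/3, Δ2=5, Δ3=-4, Δ4=-4/3
row 1: diag=12, rhs=4; c'=1/4, d'=1/3
row 2: denom=8−3·1/4=29/4; d'=(34−3·1/3)/(29/4)=132/29
row 3: denom=4−1·4/29=112/29; d'=(-54−1·132/29)/(112/29)=-849/56
row 4: denom=8−1·29/112=867/112; d'=(16−1·-849/56)/(867/112)=3490/867
back: M4=3490/867
back: M3=-849/56−29/112·3490/867=-14048/867
back: M2=132/29−4/29·-14048/867=5884/867
back: M1=1/3−1/4·5884/867=-394/289
M: M0=0, M1=-394/289, M2=5884/867, M3=-14048/867, M4=3490/867, M5=0
seg 0: a=5, c=M0/2=0, d=(M1−M0)/(6·3)=-197/2601, b=Δ0−h0·(2M0+M1)/6=-565/867
seg 1: a=1, c=M1/2=-197/289, d=(M2−M1)/(6·3)=3533/7803, b=Δ1−h1·(2M1+M2)/6=-2338/867
seg 2: a=-1, c=M2/2=2942/867, d=(M3−M2)/(6·1)=-3322/867, b=Δ2−h2·(2M2+M3)/6=4715/867
seg 3: a=4, c=M3/2=-7024/867, d=(M4−M3)/(6·1)=2923/867, b=Δ3−h3·(2M3+M4)/6=211/289
seg 4: a=0, c=M4/2=1745/867, d=(M5−M4)/(6·3)=-1745/7803, b=Δ4−h4·(2M4+M5)/6=-4646/867
t_q=27/4 → seg 2, τ=3/4; S=-1+4715/867·τ+2942/867·τ²+-3322/867·τ³=31175/9248

  seg 0: a=5 b=-565/867 c=0 d=-197/2601
  seg 1: a=1 b=-2338/867 c=-197/289 d=3533/7803
  seg 2: a=-1 b=4715/867 c=2942/867 d=-3322/867
  seg 3: a=4 b=211/289 c=-7024/867 d=2923/867
  seg 4: a=0 b=-4646/867 c=1745/867 d=-1745/7803
S(27/4) = 31175/9248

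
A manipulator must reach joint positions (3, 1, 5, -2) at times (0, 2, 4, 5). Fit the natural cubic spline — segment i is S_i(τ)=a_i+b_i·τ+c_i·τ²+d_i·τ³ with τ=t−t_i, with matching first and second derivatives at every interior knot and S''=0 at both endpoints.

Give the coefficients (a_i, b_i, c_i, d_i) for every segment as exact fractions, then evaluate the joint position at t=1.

Δ: Δ0=-1, Δ1=2, Δ2=-7
row 1: diag=8, rhs=18; c'=1/4, d'=9/4
row 2: denom=6−2·1/4=11/2; d'=(-54−2·9/4)/(11/2)=-117/11
back: M2=-117/11
back: M1=9/4−1/4·-117/11=54/11
M: M0=0, M1=54/11, M2=-117/11, M3=0
seg 0: a=3, c=M0/2=0, d=(M1−M0)/(6·2)=9/22, b=Δ0−h0·(2M0+M1)/6=-29/11
seg 1: a=1, c=M1/2=27/11, d=(M2−M1)/(6·2)=-57/44, b=Δ1−h1·(2M1+M2)/6=25/11
seg 2: a=5, c=M2/2=-117/22, d=(M3−M2)/(6·1)=39/22, b=Δ2−h2·(2M2+M3)/6=-38/11
t_q=1 → seg 0, τ=1; S=3+-29/11·τ+0·τ²+9/22·τ³=17/22

  seg 0: a=3 b=-29/11 c=0 d=9/22
  seg 1: a=1 b=25/11 c=27/11 d=-57/44
  seg 2: a=5 b=-38/11 c=-117/22 d=39/22
S(1) = 17/22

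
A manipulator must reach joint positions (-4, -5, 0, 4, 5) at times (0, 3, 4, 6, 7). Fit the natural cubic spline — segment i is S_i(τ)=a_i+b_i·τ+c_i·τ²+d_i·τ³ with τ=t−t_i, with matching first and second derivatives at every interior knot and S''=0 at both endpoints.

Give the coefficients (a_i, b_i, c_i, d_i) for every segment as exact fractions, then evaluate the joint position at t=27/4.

  seg 0: a=-4 b=-193/75 c=0 d=56/225
  seg 1: a=-5 b=311/75 c=56/25 d=-104/75
  seg 2: a=0 b=67/15 c=-48/25 d=103/300
  seg 3: a=4 b=68/75 c=7/50 d=-7/150
S(27/4) = 3033/640

Δ: Δ0=-1/3, Δ1=5, Δ2=2, Δ3=1
row 1: diag=8, rhs=32; c'=1/8, d'=4
row 2: denom=6−1·1/8=47/8; d'=(-18−1·4)/(47/8)=-176/47
row 3: denom=6−2·16/47=250/47; d'=(-6−2·-176/47)/(250/47)=7/25
back: M3=7/25
back: M2=-176/47−16/47·7/25=-96/25
back: M1=4−1/8·-96/25=112/25
M: M0=0, M1=112/25, M2=-96/25, M3=7/25, M4=0
seg 0: a=-4, c=M0/2=0, d=(M1−M0)/(6·3)=56/225, b=Δ0−h0·(2M0+M1)/6=-193/75
seg 1: a=-5, c=M1/2=56/25, d=(M2−M1)/(6·1)=-104/75, b=Δ1−h1·(2M1+M2)/6=311/75
seg 2: a=0, c=M2/2=-48/25, d=(M3−M2)/(6·2)=103/300, b=Δ2−h2·(2M2+M3)/6=67/15
seg 3: a=4, c=M3/2=7/50, d=(M4−M3)/(6·1)=-7/150, b=Δ3−h3·(2M3+M4)/6=68/75
t_q=27/4 → seg 3, τ=3/4; S=4+68/75·τ+7/50·τ²+-7/150·τ³=3033/640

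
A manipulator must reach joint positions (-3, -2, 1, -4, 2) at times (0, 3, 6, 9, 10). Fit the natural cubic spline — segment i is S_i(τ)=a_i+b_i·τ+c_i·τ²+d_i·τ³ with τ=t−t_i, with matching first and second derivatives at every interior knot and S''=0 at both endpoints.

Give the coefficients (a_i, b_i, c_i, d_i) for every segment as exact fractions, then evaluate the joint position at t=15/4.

  seg 0: a=-3 b=-83/324 c=0 d=191/2916
  seg 1: a=-2 b=245/162 c=191/324 d=-739/2916
  seg 2: a=1 b=-581/324 c=-137/81 d=1685/2916
  seg 3: a=-4 b=593/162 c=379/108 d=-379/324
S(15/4) = -1477/2304

Δ: Δ0=1/3, Δ1=1, Δ2=-5/3, Δ3=6
row 1: diag=12, rhs=4; c'=1/4, d'=1/3
row 2: denom=12−3·1/4=45/4; d'=(-16−3·1/3)/(45/4)=-68/45
row 3: denom=8−3·4/15=36/5; d'=(46−3·-68/45)/(36/5)=379/54
back: M3=379/54
back: M2=-68/45−4/15·379/54=-274/81
back: M1=1/3−1/4·-274/81=191/162
M: M0=0, M1=191/162, M2=-274/81, M3=379/54, M4=0
seg 0: a=-3, c=M0/2=0, d=(M1−M0)/(6·3)=191/2916, b=Δ0−h0·(2M0+M1)/6=-83/324
seg 1: a=-2, c=M1/2=191/324, d=(M2−M1)/(6·3)=-739/2916, b=Δ1−h1·(2M1+M2)/6=245/162
seg 2: a=1, c=M2/2=-137/81, d=(M3−M2)/(6·3)=1685/2916, b=Δ2−h2·(2M2+M3)/6=-581/324
seg 3: a=-4, c=M3/2=379/108, d=(M4−M3)/(6·1)=-379/324, b=Δ3−h3·(2M3+M4)/6=593/162
t_q=15/4 → seg 1, τ=3/4; S=-2+245/162·τ+191/324·τ²+-739/2916·τ³=-1477/2304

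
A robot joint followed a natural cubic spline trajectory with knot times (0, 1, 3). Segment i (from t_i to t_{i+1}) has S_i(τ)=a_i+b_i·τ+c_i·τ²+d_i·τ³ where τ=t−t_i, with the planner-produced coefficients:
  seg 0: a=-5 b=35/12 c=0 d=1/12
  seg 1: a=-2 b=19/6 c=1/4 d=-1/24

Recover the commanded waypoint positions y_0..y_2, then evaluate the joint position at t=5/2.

y_0 = S_0(0) = a_0 = -5
y_1 = S_1(0) = a_1 = -2
y_2 = S_1(2) = 5
t_q=5/2 is in segment 1 (τ=3/2); S_1(τ)=203/64

y_0=-5 y_1=-2 y_2=5
S(5/2) = 203/64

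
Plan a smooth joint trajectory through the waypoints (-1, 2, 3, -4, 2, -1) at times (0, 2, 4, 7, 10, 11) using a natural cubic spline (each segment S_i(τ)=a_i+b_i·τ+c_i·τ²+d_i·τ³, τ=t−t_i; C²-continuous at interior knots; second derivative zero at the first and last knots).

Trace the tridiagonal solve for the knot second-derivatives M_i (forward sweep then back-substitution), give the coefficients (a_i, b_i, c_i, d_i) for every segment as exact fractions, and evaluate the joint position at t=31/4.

Δ: Δ0=3/2, Δ1=1/2, Δ2=-7/3, Δ3=2, Δ4=-3
row 1: diag=8, rhs=-6; c'=1/4, d'=-3/4
row 2: denom=10−2·1/4=19/2; d'=(-17−2·-3/4)/(19/2)=-31/19
row 3: denom=12−3·6/19=210/19; d'=(26−3·-31/19)/(210/19)=587/210
row 4: denom=8−3·19/70=503/70; d'=(-30−3·587/210)/(503/70)=-2687/503
back: M4=-2687/503
back: M3=587/210−19/70·-2687/503=6406/1509
back: M2=-31/19−6/19·6406/1509=-1495/503
back: M1=-3/4−1/4·-1495/503=-7/1006
M: M0=0, M1=-7/1006, M2=-1495/503, M3=6406/1509, M4=-2687/503, M5=0
seg 0: a=-1, c=M0/2=0, d=(M1−M0)/(6·2)=-7/12072, b=Δ0−h0·(2M0+M1)/6=2267/1509
seg 1: a=2, c=M1/2=-7/2012, d=(M2−M1)/(6·2)=-2983/12072, b=Δ1−h1·(2M1+M2)/6=4513/3018
seg 2: a=3, c=M2/2=-1495/1006, d=(M3−M2)/(6·3)=10891/27162, b=Δ2−h2·(2M2+M3)/6=-2239/1509
seg 3: a=-4, c=M3/2=3203/1509, d=(M4−M3)/(6·3)=-14467/27162, b=Δ3−h3·(2M3+M4)/6=1285/3018
seg 4: a=2, c=M4/2=-2687/1006, d=(M5−M4)/(6·1)=2687/3018, b=Δ4−h4·(2M4+M5)/6=-1840/1509
t_q=31/4 → seg 3, τ=3/4; S=-4+1285/3018·τ+3203/1509·τ²+-14467/27162·τ³=-174571/64384

  seg 0: a=-1 b=2267/1509 c=0 d=-7/12072
  seg 1: a=2 b=4513/3018 c=-7/2012 d=-2983/12072
  seg 2: a=3 b=-2239/1509 c=-1495/1006 d=10891/27162
  seg 3: a=-4 b=1285/3018 c=3203/1509 d=-14467/27162
  seg 4: a=2 b=-1840/1509 c=-2687/1006 d=2687/3018
S(31/4) = -174571/64384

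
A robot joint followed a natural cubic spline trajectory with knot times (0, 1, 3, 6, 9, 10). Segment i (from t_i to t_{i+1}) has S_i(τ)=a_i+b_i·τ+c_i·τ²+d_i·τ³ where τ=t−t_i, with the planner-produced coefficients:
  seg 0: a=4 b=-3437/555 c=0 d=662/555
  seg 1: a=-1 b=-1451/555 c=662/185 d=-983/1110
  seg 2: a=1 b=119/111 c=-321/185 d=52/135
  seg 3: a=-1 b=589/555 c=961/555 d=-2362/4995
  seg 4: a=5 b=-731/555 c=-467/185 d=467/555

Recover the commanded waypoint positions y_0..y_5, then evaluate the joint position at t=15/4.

y_0 = S_0(0) = a_0 = 4
y_1 = S_1(0) = a_1 = -1
y_2 = S_2(0) = a_2 = 1
y_3 = S_3(0) = a_3 = -1
y_4 = S_4(0) = a_4 = 5
y_5 = S_4(1) = 2
t_q=15/4 is in segment 2 (τ=3/4); S_2(τ)=733/740

y_0=4 y_1=-1 y_2=1 y_3=-1 y_4=5 y_5=2
S(15/4) = 733/740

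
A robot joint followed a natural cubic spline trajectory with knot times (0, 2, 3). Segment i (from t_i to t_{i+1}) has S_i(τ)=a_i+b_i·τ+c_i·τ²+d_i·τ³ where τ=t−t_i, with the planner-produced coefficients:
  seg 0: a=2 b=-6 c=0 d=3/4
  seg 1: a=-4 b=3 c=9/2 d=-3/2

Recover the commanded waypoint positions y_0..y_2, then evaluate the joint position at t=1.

y_0=2 y_1=-4 y_2=2
S(1) = -13/4

y_0 = S_0(0) = a_0 = 2
y_1 = S_1(0) = a_1 = -4
y_2 = S_1(1) = 2
t_q=1 is in segment 0 (τ=1); S_0(τ)=-13/4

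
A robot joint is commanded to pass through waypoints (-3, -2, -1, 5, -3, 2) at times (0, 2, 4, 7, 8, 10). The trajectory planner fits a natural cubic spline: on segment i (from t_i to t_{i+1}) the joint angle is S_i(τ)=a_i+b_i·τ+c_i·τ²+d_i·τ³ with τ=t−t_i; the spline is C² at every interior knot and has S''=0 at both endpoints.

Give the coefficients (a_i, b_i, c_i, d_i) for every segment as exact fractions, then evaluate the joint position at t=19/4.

Δ: Δ0=1/2, Δ1=1/2, Δ2=2, Δ3=-8, Δ4=5/2
row 1: diag=8, rhs=0; c'=1/4, d'=0
row 2: denom=10−2·1/4=19/2; d'=(9−2·0)/(19/2)=18/19
row 3: denom=8−3·6/19=134/19; d'=(-60−3·18/19)/(134/19)=-597/67
row 4: denom=6−1·19/134=785/134; d'=(63−1·-597/67)/(785/134)=9636/785
back: M4=9636/785
back: M3=-597/67−19/134·9636/785=-8361/785
back: M2=18/19−6/19·-8361/785=3384/785
back: M1=0−1/4·3384/785=-846/785
M: M0=0, M1=-846/785, M2=3384/785, M3=-8361/785, M4=9636/785, M5=0
seg 0: a=-3, c=M0/2=0, d=(M1−M0)/(6·2)=-141/1570, b=Δ0−h0·(2M0+M1)/6=1349/1570
seg 1: a=-2, c=M1/2=-423/785, d=(M2−M1)/(6·2)=141/314, b=Δ1−h1·(2M1+M2)/6=-343/1570
seg 2: a=-1, c=M2/2=1692/785, d=(M3−M2)/(6·3)=-261/314, b=Δ2−h2·(2M2+M3)/6=4733/1570
seg 3: a=5, c=M3/2=-8361/1570, d=(M4−M3)/(6·1)=5999/1570, b=Δ3−h3·(2M3+M4)/6=-5099/785
seg 4: a=-3, c=M4/2=4818/785, d=(M5−M4)/(6·2)=-803/785, b=Δ4−h4·(2M4+M5)/6=-8923/1570
t_q=19/4 → seg 2, τ=3/4; S=-1+4733/1570·τ+1692/785·τ²+-261/314·τ³=213293/100480

  seg 0: a=-3 b=1349/1570 c=0 d=-141/1570
  seg 1: a=-2 b=-343/1570 c=-423/785 d=141/314
  seg 2: a=-1 b=4733/1570 c=1692/785 d=-261/314
  seg 3: a=5 b=-5099/785 c=-8361/1570 d=5999/1570
  seg 4: a=-3 b=-8923/1570 c=4818/785 d=-803/785
S(19/4) = 213293/100480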